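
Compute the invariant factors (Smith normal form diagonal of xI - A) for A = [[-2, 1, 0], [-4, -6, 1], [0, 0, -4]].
(x + 4)^3

The Jordan structure of A has elementary divisors (x + 4)^3. Arranging the block sizes at each eigenvalue in decreasing order and taking row products gives the invariant factors.

Invariant factors (smallest first, each dividing the next): (x + 4)^3.

Check: the last factor (x + 4)^3 is the minimal polynomial, and the product (x + 4)^3 is the characteristic polynomial.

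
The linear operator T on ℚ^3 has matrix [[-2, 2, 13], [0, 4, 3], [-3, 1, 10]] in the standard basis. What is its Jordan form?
The characteristic polynomial is det(xI - A) = (x - 4)^3, so the eigenvalues are 4 (algebraic multiplicity 3).

For λ = 4: rank(A - 4I) = 2, rank((A - 4I)^2) = 1, rank((A - 4I)^3) = 0. The eigenspace has dimension 3 - 2 = 1, so there is 1 Jordan block; the rank sequence gives block sizes [3].

Assembling the blocks gives the Jordan form J above.

J = [[4, 1, 0], [0, 4, 1], [0, 0, 4]]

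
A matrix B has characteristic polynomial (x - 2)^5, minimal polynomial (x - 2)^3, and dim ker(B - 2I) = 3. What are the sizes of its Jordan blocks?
λ = 2: algebraic multiplicity 5 (exponent in χ_B), largest block size 3 (exponent in m_B), 3 blocks (geometric multiplicity). These force block sizes [3, 1, 1].

Jordan blocks: (2, 3), (2, 1), (2, 1)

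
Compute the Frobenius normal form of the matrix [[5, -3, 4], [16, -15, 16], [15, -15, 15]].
The invariant factors of A (the non-unit diagonal entries of the Smith normal form of xI - A over ℚ[x]) are (x - 5)(x^2 + 3), each dividing the next. The characteristic polynomial is their product, (x - 5)(x^2 + 3).

The rational canonical form is the block-diagonal matrix of companion matrices C(f_i):
R = [[0, 0, 15], [1, 0, -3], [0, 1, 5]].

Note the characteristic polynomial does not split into linear factors over ℚ, so A has no Jordan form over ℚ; the rational canonical form exists over any field.

R = [[0, 0, 15], [1, 0, -3], [0, 1, 5]]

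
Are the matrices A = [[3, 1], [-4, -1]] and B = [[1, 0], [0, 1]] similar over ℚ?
No.

Both have characteristic polynomial (x - 1)^2, but the minimal polynomial of A is (x - 1)^2 while the minimal polynomial of B is x - 1. The minimal polynomial is a similarity invariant, so A and B are not similar.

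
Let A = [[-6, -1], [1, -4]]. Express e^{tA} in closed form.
e^{tA} = [[(1 - t)*e^{-5*t}, -t*e^{-5*t}], [t*e^{-5*t}, (t + 1)*e^{-5*t}]]

A has Jordan form J = [[-5, 1], [0, -5]] with A = PJP^{-1}, so e^{tA} = P e^{tJ} P^{-1}.

For a Jordan block J_k(λ), e^{tJ_k(λ)} = e^{λt} · (I + tN + t^2 N^2/2! + ... + t^{k-1} N^{k-1}/(k-1)!) where N is the nilpotent superdiagonal part.

Assembling the blocks and conjugating back gives the entries of e^{tA} as shown above.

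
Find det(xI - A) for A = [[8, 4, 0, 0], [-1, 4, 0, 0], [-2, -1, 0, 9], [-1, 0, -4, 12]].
χ_A(x) = (x - 6)^4

xI - A = [[x - 8, -4, 0, 0], [1, x - 4, 0, 0], [2, 1, x, -9], [1, 0, 4, x - 12]].

Expanding det(xI - A) along the first row:
det(xI - A) = + (x - 8)·det([[x - 4, 0, 0], [1, x, -9], [0, 4, x - 12]]) - (-4)·det([[1, 0, 0], [2, x, -9], [1, 4, x - 12]]) + (0)·det([[1, x - 4, 0], [2, 1, -9], [1, 0, x - 12]]) - (0)·det([[1, x - 4, 0], [2, 1, x], [1, 0, 4]]).

Evaluating gives χ_A(x) = x^4 - 24x^3 + 216x^2 - 864x + 1296 = (x - 6)^4.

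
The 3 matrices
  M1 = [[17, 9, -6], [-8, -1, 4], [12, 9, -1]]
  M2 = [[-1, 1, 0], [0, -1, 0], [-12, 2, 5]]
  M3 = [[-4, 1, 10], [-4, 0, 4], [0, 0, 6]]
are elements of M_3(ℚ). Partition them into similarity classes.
3 classes: {M1}, {M2}, {M3}

Characteristic polynomials: χ_{M1} = (x - 5)^3, χ_{M2} = (x - 5)(x + 1)^2, χ_{M3} = (x - 6)(x + 2)^2.

{M1}: invariant factors x - 5, (x - 5)^2.

{M2}: invariant factors (x - 5)(x + 1)^2.

{M3}: invariant factors (x - 6)(x + 2)^2.

Matrices are similar if and only if their invariant-factor lists agree; the partition into similarity classes is {M1}, {M2}, {M3}.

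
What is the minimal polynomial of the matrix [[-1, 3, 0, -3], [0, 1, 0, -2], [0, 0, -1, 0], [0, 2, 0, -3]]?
The characteristic polynomial factors as (x + 1)^4. The minimal polynomial is ∏(x - λ)^{k_λ} where k_λ is the size of the largest Jordan block at λ.

For λ = -1: rank(A + I) = 1, and the largest Jordan block has size 2 (the smallest k with rank((A + I)^k) = rank((A + I)^(k+1))).

So m_A(x) = (x + 1)^2.

m_A(x) = (x + 1)^2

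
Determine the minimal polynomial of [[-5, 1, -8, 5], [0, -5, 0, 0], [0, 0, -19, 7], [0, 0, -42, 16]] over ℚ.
m_A(x) = (x - 2)(x + 5)^2

The characteristic polynomial factors as (x - 2)(x + 5)^3. The minimal polynomial is ∏(x - λ)^{k_λ} where k_λ is the size of the largest Jordan block at λ.

For λ = -5: rank(A + 5I) = 2, and the largest Jordan block has size 2 (the smallest k with rank((A + 5I)^k) = rank((A + 5I)^(k+1))).
For λ = 2: rank(A - 2I) = 3, and the largest Jordan block has size 1 (the smallest k with rank((A - 2I)^k) = rank((A - 2I)^(k+1))).

So m_A(x) = (x - 2)(x + 5)^2.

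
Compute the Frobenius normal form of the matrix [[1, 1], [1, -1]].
The invariant factors of A (the non-unit diagonal entries of the Smith normal form of xI - A over ℚ[x]) are x^2 - 2, each dividing the next. The characteristic polynomial is their product, x^2 - 2.

The rational canonical form is the block-diagonal matrix of companion matrices C(f_i):
R = [[0, 2], [1, 0]].

Note the characteristic polynomial does not split into linear factors over ℚ, so A has no Jordan form over ℚ; the rational canonical form exists over any field.

R = [[0, 2], [1, 0]]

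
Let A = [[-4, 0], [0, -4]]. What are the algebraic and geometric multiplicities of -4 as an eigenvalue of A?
The characteristic polynomial is (x + 4)^2, so the factor x + 4 appears with exponent 2: the algebraic multiplicity is 2.

rank(A + 4I) = 0, so the eigenspace has dimension 2 - 0 = 2: the geometric multiplicity is 2.

algebraic multiplicity 2, geometric multiplicity 2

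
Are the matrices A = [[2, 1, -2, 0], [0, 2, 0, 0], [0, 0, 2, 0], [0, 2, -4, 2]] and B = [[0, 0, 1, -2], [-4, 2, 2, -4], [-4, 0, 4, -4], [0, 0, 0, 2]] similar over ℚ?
Two matrices over a field are similar if and only if they have the same invariant factors.

Both A and B have characteristic polynomial (x - 2)^4 and minimal polynomial (x - 2)^2. Computing further, both have invariant factors x - 2, x - 2, (x - 2)^2. Hence A and B are similar.

Yes.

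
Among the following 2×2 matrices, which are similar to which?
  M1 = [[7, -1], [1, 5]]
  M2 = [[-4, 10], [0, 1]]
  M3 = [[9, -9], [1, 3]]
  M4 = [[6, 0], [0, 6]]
Characteristic polynomials: χ_{M1} = (x - 6)^2, χ_{M2} = (x - 1)(x + 4), χ_{M3} = (x - 6)^2, χ_{M4} = (x - 6)^2.

{M1, M3}: invariant factors (x - 6)^2.

{M2}: invariant factors (x - 1)(x + 4).

{M4}: invariant factors x - 6, x - 6.

Matrices are similar if and only if their invariant-factor lists agree; the partition into similarity classes is {M1, M3}, {M2}, {M4}.

3 classes: {M1, M3}, {M2}, {M4}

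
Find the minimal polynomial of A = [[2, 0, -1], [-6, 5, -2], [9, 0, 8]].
m_A(x) = (x - 5)^2

The characteristic polynomial factors as (x - 5)^3. The minimal polynomial is ∏(x - λ)^{k_λ} where k_λ is the size of the largest Jordan block at λ.

For λ = 5: rank(A - 5I) = 1, and the largest Jordan block has size 2 (the smallest k with rank((A - 5I)^k) = rank((A - 5I)^(k+1))).

So m_A(x) = (x - 5)^2.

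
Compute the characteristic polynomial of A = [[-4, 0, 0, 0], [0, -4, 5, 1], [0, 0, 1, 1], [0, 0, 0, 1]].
xI - A = [[x + 4, 0, 0, 0], [0, x + 4, -5, -1], [0, 0, x - 1, -1], [0, 0, 0, x - 1]].

Expanding det(xI - A) along the first row:
det(xI - A) = + (x + 4)·det([[x + 4, -5, -1], [0, x - 1, -1], [0, 0, x - 1]]) - (0)·det([[0, -5, -1], [0, x - 1, -1], [0, 0, x - 1]]) + (0)·det([[0, x + 4, -1], [0, 0, -1], [0, 0, x - 1]]) - (0)·det([[0, x + 4, -5], [0, 0, x - 1], [0, 0, 0]]).

Evaluating gives χ_A(x) = x^4 + 6x^3 + x^2 - 24x + 16 = (x - 1)^2(x + 4)^2.

χ_A(x) = (x - 1)^2(x + 4)^2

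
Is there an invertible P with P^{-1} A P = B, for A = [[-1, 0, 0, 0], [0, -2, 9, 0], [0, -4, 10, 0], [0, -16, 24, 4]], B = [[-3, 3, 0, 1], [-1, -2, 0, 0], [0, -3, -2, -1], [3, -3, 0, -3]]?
No.

trace(A) = 11 but trace(B) = -10. The trace is a similarity invariant, so A and B are not similar.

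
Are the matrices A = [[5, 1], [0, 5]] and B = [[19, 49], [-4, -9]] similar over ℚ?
Two matrices over a field are similar if and only if they have the same invariant factors.

Both A and B have characteristic polynomial (x - 5)^2 and minimal polynomial (x - 5)^2. Computing further, both have invariant factors (x - 5)^2. Hence A and B are similar.

Yes.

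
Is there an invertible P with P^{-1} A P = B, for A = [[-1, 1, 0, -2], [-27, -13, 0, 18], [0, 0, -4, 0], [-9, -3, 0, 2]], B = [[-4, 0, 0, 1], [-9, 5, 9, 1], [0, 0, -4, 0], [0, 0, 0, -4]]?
No.

trace(A) = -16 but trace(B) = -7. The trace is a similarity invariant, so A and B are not similar.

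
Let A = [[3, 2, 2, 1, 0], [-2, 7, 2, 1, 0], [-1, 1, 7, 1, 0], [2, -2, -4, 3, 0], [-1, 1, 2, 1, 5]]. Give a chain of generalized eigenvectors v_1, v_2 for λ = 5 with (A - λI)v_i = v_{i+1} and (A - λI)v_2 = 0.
v_1 = [[0, 1, 0, 0, 0]]^T, v_2 = [[2, 2, 1, -2, 1]]^T

We seek v_1 ∈ ker((A - 5I)^2) \ ker(A - 5I), then set v_{i+1} = (A - 5I) v_i.

One such chain is v_1 = [[0, 1, 0, 0, 0]]^T, v_2 = [[2, 2, 1, -2, 1]]^T. Check: (A - 5I) v_2 = [[0, 0, 0, 0, 0]]^T = 0.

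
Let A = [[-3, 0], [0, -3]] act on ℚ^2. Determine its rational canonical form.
The invariant factors of A (the non-unit diagonal entries of the Smith normal form of xI - A over ℚ[x]) are x + 3, x + 3, each dividing the next. The characteristic polynomial is their product, (x + 3)^2.

The rational canonical form is the block-diagonal matrix of companion matrices C(f_i):
R = [[-3, 0], [0, -3]].

R = [[-3, 0], [0, -3]]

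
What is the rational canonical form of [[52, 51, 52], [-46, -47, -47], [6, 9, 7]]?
The invariant factors of A (the non-unit diagonal entries of the Smith normal form of xI - A over ℚ[x]) are (x - 4)^3, each dividing the next. The characteristic polynomial is their product, (x - 4)^3.

The rational canonical form is the block-diagonal matrix of companion matrices C(f_i):
R = [[0, 0, 64], [1, 0, -48], [0, 1, 12]].

R = [[0, 0, 64], [1, 0, -48], [0, 1, 12]]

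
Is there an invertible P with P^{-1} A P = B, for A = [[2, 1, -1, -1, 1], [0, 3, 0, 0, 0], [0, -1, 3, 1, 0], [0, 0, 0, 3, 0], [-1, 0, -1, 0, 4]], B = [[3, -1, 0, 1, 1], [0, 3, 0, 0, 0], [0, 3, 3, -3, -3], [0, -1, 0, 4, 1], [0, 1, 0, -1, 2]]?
Both have characteristic polynomial (x - 3)^5 and minimal polynomial (x - 3)^2. But rank(A - 3I) = 2 for A while rank(B - 3I) = 1 for B, so the number of Jordan blocks at λ = 3 differs. A and B are not similar.

No.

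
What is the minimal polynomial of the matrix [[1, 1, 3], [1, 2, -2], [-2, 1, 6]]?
The characteristic polynomial factors as (x - 3)^3. The minimal polynomial is ∏(x - λ)^{k_λ} where k_λ is the size of the largest Jordan block at λ.

For λ = 3: rank(A - 3I) = 2, and the largest Jordan block has size 3 (the smallest k with rank((A - 3I)^k) = rank((A - 3I)^(k+1))).

So m_A(x) = (x - 3)^3.

m_A(x) = (x - 3)^3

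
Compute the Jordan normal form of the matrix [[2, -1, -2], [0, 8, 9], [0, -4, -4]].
The characteristic polynomial is det(xI - A) = (x - 2)^3, so the eigenvalues are 2 (algebraic multiplicity 3).

For λ = 2: rank(A - 2I) = 2, rank((A - 2I)^2) = 1, rank((A - 2I)^3) = 0. The eigenspace has dimension 3 - 2 = 1, so there is 1 Jordan block; the rank sequence gives block sizes [3].

Assembling the blocks gives the Jordan form J above.

J = [[2, 1, 0], [0, 2, 1], [0, 0, 2]]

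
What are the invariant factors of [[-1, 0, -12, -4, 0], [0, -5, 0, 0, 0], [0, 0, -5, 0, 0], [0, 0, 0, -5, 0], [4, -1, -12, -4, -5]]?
The Jordan structure of A has elementary divisors (x + 5)^2, (x + 5), (x + 5), (x + 1). Arranging the block sizes at each eigenvalue in decreasing order and taking row products gives the invariant factors.

Invariant factors (smallest first, each dividing the next): x + 5, x + 5, (x + 1)(x + 5)^2.

Check: the last factor (x + 1)(x + 5)^2 is the minimal polynomial, and the product (x + 1)(x + 5)^4 is the characteristic polynomial.

x + 5, x + 5, (x + 1)(x + 5)^2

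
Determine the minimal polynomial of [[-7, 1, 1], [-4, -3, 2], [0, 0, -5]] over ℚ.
m_A(x) = (x + 5)^2

The characteristic polynomial factors as (x + 5)^3. The minimal polynomial is ∏(x - λ)^{k_λ} where k_λ is the size of the largest Jordan block at λ.

For λ = -5: rank(A + 5I) = 1, and the largest Jordan block has size 2 (the smallest k with rank((A + 5I)^k) = rank((A + 5I)^(k+1))).

So m_A(x) = (x + 5)^2.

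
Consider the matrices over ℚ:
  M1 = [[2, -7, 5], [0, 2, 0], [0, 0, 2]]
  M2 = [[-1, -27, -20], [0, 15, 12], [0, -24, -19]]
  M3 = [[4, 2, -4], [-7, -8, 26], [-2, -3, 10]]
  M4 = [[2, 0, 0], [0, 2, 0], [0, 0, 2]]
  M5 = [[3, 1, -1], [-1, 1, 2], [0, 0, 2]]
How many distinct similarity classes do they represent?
Characteristic polynomials: χ_{M1} = (x - 2)^3, χ_{M2} = (x + 1)^2(x + 3), χ_{M3} = (x - 2)^3, χ_{M4} = (x - 2)^3, χ_{M5} = (x - 2)^3.

{M1}: invariant factors x - 2, (x - 2)^2.

{M2}: invariant factors (x + 1)^2(x + 3).

{M3, M5}: invariant factors (x - 2)^3.

{M4}: invariant factors x - 2, x - 2, x - 2.

Matrices are similar if and only if their invariant-factor lists agree; the partition into similarity classes is {M1}, {M2}, {M3, M5}, {M4}.

4 classes: {M1}, {M2}, {M3, M5}, {M4}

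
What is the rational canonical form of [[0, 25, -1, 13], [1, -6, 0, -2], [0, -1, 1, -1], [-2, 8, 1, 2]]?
R = [[0, 0, 0, 12], [1, 0, 0, -2], [0, 1, 0, -2], [0, 0, 1, -3]]

The invariant factors of A (the non-unit diagonal entries of the Smith normal form of xI - A over ℚ[x]) are (x + 3)(x^3 + 2x - 4), each dividing the next. The characteristic polynomial is their product, (x + 3)(x^3 + 2x - 4).

The rational canonical form is the block-diagonal matrix of companion matrices C(f_i):
R = [[0, 0, 0, 12], [1, 0, 0, -2], [0, 1, 0, -2], [0, 0, 1, -3]].

Note the characteristic polynomial does not split into linear factors over ℚ, so A has no Jordan form over ℚ; the rational canonical form exists over any field.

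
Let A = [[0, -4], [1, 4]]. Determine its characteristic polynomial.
xI - A = [[x, 4], [-1, x - 4]].

Expanding det(xI - A) along the first row:
det(xI - A) = + (x)·det([[x - 4]]) - (4)·det([[-1]]).

Evaluating gives χ_A(x) = x^2 - 4x + 4 = (x - 2)^2.

χ_A(x) = (x - 2)^2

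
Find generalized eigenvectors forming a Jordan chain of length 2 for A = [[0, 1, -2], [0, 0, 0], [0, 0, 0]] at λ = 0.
We seek v_1 ∈ ker(A^2) \ ker(A), then set v_{i+1} = A v_i.

One such chain is v_1 = [[3, 1, 0]]^T, v_2 = [[1, 0, 0]]^T. Check: A v_2 = [[0, 0, 0]]^T = 0.

v_1 = [[3, 1, 0]]^T, v_2 = [[1, 0, 0]]^T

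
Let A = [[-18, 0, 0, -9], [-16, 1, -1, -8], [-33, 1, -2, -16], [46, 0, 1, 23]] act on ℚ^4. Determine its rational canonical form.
The invariant factors of A (the non-unit diagonal entries of the Smith normal form of xI - A over ℚ[x]) are (x^2 - 2x + 3)^2, each dividing the next. The characteristic polynomial is their product, (x^2 - 2x + 3)^2.

The rational canonical form is the block-diagonal matrix of companion matrices C(f_i):
R = [[0, 0, 0, -9], [1, 0, 0, 12], [0, 1, 0, -10], [0, 0, 1, 4]].

Note the characteristic polynomial does not split into linear factors over ℚ, so A has no Jordan form over ℚ; the rational canonical form exists over any field.

R = [[0, 0, 0, -9], [1, 0, 0, 12], [0, 1, 0, -10], [0, 0, 1, 4]]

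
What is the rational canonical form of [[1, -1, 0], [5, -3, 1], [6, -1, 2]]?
The invariant factors of A (the non-unit diagonal entries of the Smith normal form of xI - A over ℚ[x]) are x^3 - x + 1, each dividing the next. The characteristic polynomial is their product, x^3 - x + 1.

The rational canonical form is the block-diagonal matrix of companion matrices C(f_i):
R = [[0, 0, -1], [1, 0, 1], [0, 1, 0]].

Note the characteristic polynomial does not split into linear factors over ℚ, so A has no Jordan form over ℚ; the rational canonical form exists over any field.

R = [[0, 0, -1], [1, 0, 1], [0, 1, 0]]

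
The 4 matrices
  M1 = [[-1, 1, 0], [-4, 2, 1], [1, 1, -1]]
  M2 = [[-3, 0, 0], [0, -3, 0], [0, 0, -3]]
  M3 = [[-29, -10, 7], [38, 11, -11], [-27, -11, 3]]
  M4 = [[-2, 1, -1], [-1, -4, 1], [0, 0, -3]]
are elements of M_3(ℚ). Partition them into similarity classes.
Characteristic polynomials: χ_{M1} = x^3, χ_{M2} = (x + 3)^3, χ_{M3} = (x + 5)^3, χ_{M4} = (x + 3)^3.

{M1}: invariant factors x^3.

{M2}: invariant factors x + 3, x + 3, x + 3.

{M3}: invariant factors (x + 5)^3.

{M4}: invariant factors x + 3, (x + 3)^2.

Matrices are similar if and only if their invariant-factor lists agree; the partition into similarity classes is {M1}, {M2}, {M3}, {M4}.

4 classes: {M1}, {M2}, {M3}, {M4}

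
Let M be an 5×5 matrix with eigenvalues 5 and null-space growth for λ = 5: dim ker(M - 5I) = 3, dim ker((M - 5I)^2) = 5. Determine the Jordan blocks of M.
λ = 5: successive nullity increments [3, 2] count blocks of size ≥ k; block sizes are [2, 2, 1].

Jordan blocks: (5, 2), (5, 2), (5, 1)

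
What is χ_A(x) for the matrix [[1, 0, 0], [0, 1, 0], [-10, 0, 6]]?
χ_A(x) = (x - 6)(x - 1)^2

xI - A = [[x - 1, 0, 0], [0, x - 1, 0], [10, 0, x - 6]].

Expanding det(xI - A) along the first row:
det(xI - A) = + (x - 1)·det([[x - 1, 0], [0, x - 6]]) - (0)·det([[0, 0], [10, x - 6]]) + (0)·det([[0, x - 1], [10, 0]]).

Evaluating gives χ_A(x) = x^3 - 8x^2 + 13x - 6 = (x - 6)(x - 1)^2.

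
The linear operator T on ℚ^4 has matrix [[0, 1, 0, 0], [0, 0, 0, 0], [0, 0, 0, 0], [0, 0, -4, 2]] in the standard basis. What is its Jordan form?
J = [[0, 1, 0, 0], [0, 0, 0, 0], [0, 0, 0, 0], [0, 0, 0, 2]]

The characteristic polynomial is det(xI - A) = x^3(x - 2), so the eigenvalues are 0 (algebraic multiplicity 3), 2 (algebraic multiplicity 1).

For λ = 0: rank(A) = 2, rank(A^2) = 1. The eigenspace has dimension 4 - 2 = 2, so there are 2 Jordan blocks; the rank sequence gives block sizes [2, 1].

For λ = 2: algebraic multiplicity 1 gives one 1×1 block.

Assembling the blocks gives the Jordan form J above.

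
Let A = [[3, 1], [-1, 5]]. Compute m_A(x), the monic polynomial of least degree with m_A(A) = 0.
The characteristic polynomial factors as (x - 4)^2. The minimal polynomial is ∏(x - λ)^{k_λ} where k_λ is the size of the largest Jordan block at λ.

For λ = 4: rank(A - 4I) = 1, and the largest Jordan block has size 2 (the smallest k with rank((A - 4I)^k) = rank((A - 4I)^(k+1))).

So m_A(x) = (x - 4)^2.

m_A(x) = (x - 4)^2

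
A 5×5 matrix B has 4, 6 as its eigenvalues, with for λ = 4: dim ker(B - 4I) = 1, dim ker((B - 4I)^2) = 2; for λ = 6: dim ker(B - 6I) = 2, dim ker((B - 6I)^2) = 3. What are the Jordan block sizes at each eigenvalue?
λ = 4: successive nullity increments [1, 1] count blocks of size ≥ k; block sizes are [2].
λ = 6: successive nullity increments [2, 1] count blocks of size ≥ k; block sizes are [2, 1].

Jordan blocks: (4, 2), (6, 2), (6, 1)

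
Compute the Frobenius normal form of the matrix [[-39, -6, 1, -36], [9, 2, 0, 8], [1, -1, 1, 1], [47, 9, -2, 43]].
R = [[0, 0, 0, 0], [1, 0, 0, 0], [0, 1, 0, -12], [0, 0, 1, 7]]

The invariant factors of A (the non-unit diagonal entries of the Smith normal form of xI - A over ℚ[x]) are x^2(x - 4)(x - 3), each dividing the next. The characteristic polynomial is their product, x^2(x - 4)(x - 3).

The rational canonical form is the block-diagonal matrix of companion matrices C(f_i):
R = [[0, 0, 0, 0], [1, 0, 0, 0], [0, 1, 0, -12], [0, 0, 1, 7]].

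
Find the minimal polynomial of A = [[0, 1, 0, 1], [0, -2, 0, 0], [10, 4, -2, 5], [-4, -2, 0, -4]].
The characteristic polynomial factors as (x + 2)^4. The minimal polynomial is ∏(x - λ)^{k_λ} where k_λ is the size of the largest Jordan block at λ.

For λ = -2: rank(A + 2I) = 2, and the largest Jordan block has size 2 (the smallest k with rank((A + 2I)^k) = rank((A + 2I)^(k+1))).

So m_A(x) = (x + 2)^2.

m_A(x) = (x + 2)^2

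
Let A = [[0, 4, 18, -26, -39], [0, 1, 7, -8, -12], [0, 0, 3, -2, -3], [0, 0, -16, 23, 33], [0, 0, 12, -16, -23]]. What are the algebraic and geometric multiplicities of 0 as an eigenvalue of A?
The characteristic polynomial is x(x - 1)^4, so the factor x appears with exponent 1: the algebraic multiplicity is 1.

rank(A) = 4, so the eigenspace has dimension 5 - 4 = 1: the geometric multiplicity is 1.

algebraic multiplicity 1, geometric multiplicity 1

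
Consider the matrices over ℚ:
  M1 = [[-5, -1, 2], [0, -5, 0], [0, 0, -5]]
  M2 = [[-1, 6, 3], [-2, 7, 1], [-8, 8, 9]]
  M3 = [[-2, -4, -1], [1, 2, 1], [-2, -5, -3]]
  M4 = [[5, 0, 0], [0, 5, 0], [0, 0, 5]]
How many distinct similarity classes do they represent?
4 classes: {M1}, {M2}, {M3}, {M4}

Characteristic polynomials: χ_{M1} = (x + 5)^3, χ_{M2} = (x - 5)^3, χ_{M3} = (x + 1)^3, χ_{M4} = (x - 5)^3.

{M1}: invariant factors x + 5, (x + 5)^2.

{M2}: invariant factors x - 5, (x - 5)^2.

{M3}: invariant factors (x + 1)^3.

{M4}: invariant factors x - 5, x - 5, x - 5.

Matrices are similar if and only if their invariant-factor lists agree; the partition into similarity classes is {M1}, {M2}, {M3}, {M4}.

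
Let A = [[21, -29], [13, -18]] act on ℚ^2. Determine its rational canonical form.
The invariant factors of A (the non-unit diagonal entries of the Smith normal form of xI - A over ℚ[x]) are x^2 - 3x - 1, each dividing the next. The characteristic polynomial is their product, x^2 - 3x - 1.

The rational canonical form is the block-diagonal matrix of companion matrices C(f_i):
R = [[0, 1], [1, 3]].

Note the characteristic polynomial does not split into linear factors over ℚ, so A has no Jordan form over ℚ; the rational canonical form exists over any field.

R = [[0, 1], [1, 3]]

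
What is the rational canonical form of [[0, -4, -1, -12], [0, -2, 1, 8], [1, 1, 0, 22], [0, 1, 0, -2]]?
The invariant factors of A (the non-unit diagonal entries of the Smith normal form of xI - A over ℚ[x]) are (x^2 + 2x - 4)^2, each dividing the next. The characteristic polynomial is their product, (x^2 + 2x - 4)^2.

The rational canonical form is the block-diagonal matrix of companion matrices C(f_i):
R = [[0, 0, 0, -16], [1, 0, 0, 16], [0, 1, 0, 4], [0, 0, 1, -4]].

Note the characteristic polynomial does not split into linear factors over ℚ, so A has no Jordan form over ℚ; the rational canonical form exists over any field.

R = [[0, 0, 0, -16], [1, 0, 0, 16], [0, 1, 0, 4], [0, 0, 1, -4]]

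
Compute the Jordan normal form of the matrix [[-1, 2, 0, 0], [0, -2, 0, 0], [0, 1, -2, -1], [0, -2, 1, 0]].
J = [[-2, 0, 0, 0], [0, -1, 1, 0], [0, 0, -1, 0], [0, 0, 0, -1]]

The characteristic polynomial is det(xI - A) = (x + 1)^3(x + 2), so the eigenvalues are -2 (algebraic multiplicity 1), -1 (algebraic multiplicity 3).

For λ = -2: algebraic multiplicity 1 gives one 1×1 block.

For λ = -1: rank(A + I) = 2, rank((A + I)^2) = 1. The eigenspace has dimension 4 - 2 = 2, so there are 2 Jordan blocks; the rank sequence gives block sizes [2, 1].

Assembling the blocks gives the Jordan form J above.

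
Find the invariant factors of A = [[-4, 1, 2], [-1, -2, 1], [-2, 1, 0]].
(x + 2)^3

The Jordan structure of A has elementary divisors (x + 2)^3. Arranging the block sizes at each eigenvalue in decreasing order and taking row products gives the invariant factors.

Invariant factors (smallest first, each dividing the next): (x + 2)^3.

Check: the last factor (x + 2)^3 is the minimal polynomial, and the product (x + 2)^3 is the characteristic polynomial.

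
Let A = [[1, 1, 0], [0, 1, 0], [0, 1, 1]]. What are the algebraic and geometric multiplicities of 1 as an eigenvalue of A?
The characteristic polynomial is (x - 1)^3, so the factor x - 1 appears with exponent 3: the algebraic multiplicity is 3.

rank(A - I) = 1, so the eigenspace has dimension 3 - 1 = 2: the geometric multiplicity is 2.

Since 2 < 3, A is not diagonalizable.

algebraic multiplicity 3, geometric multiplicity 2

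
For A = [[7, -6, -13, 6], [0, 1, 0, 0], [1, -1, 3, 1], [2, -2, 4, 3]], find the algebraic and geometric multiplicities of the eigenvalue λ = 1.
algebraic multiplicity 2, geometric multiplicity 2

The characteristic polynomial is (x - 6)^2(x - 1)^2, so the factor x - 1 appears with exponent 2: the algebraic multiplicity is 2.

rank(A - I) = 2, so the eigenspace has dimension 4 - 2 = 2: the geometric multiplicity is 2.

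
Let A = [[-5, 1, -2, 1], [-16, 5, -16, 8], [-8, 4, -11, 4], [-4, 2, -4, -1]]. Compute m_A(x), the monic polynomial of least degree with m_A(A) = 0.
The characteristic polynomial factors as (x + 3)^4. The minimal polynomial is ∏(x - λ)^{k_λ} where k_λ is the size of the largest Jordan block at λ.

For λ = -3: rank(A + 3I) = 1, and the largest Jordan block has size 2 (the smallest k with rank((A + 3I)^k) = rank((A + 3I)^(k+1))).

So m_A(x) = (x + 3)^2.

m_A(x) = (x + 3)^2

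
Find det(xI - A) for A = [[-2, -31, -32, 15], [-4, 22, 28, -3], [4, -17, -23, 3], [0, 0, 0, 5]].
xI - A = [[x + 2, 31, 32, -15], [4, x - 22, -28, 3], [-4, 17, x + 23, -3], [0, 0, 0, x - 5]].

Expanding det(xI - A) along the first row:
det(xI - A) = + (x + 2)·det([[x - 22, -28, 3], [17, x + 23, -3], [0, 0, x - 5]]) - (31)·det([[4, -28, 3], [-4, x + 23, -3], [0, 0, x - 5]]) + (32)·det([[4, x - 22, 3], [-4, 17, -3], [0, 0, x - 5]]) - (-15)·det([[4, x - 22, -28], [-4, 17, x + 23], [0, 0, 0]]).

Evaluating gives χ_A(x) = x^4 - 2x^3 - 39x^2 + 40x + 400 = (x - 5)^2(x + 4)^2.

χ_A(x) = (x - 5)^2(x + 4)^2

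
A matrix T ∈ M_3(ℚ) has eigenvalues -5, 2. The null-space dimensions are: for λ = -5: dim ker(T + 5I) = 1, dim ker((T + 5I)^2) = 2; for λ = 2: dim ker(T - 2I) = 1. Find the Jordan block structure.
Jordan blocks: (-5, 2), (2, 1)

λ = -5: successive nullity increments [1, 1] count blocks of size ≥ k; block sizes are [2].
λ = 2: successive nullity increments [1] count blocks of size ≥ k; block sizes are [1].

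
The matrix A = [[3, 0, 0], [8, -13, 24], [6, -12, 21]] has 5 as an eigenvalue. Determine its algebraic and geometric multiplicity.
algebraic multiplicity 1, geometric multiplicity 1

The characteristic polynomial is (x - 5)(x - 3)^2, so the factor x - 5 appears with exponent 1: the algebraic multiplicity is 1.

rank(A - 5I) = 2, so the eigenspace has dimension 3 - 2 = 1: the geometric multiplicity is 1.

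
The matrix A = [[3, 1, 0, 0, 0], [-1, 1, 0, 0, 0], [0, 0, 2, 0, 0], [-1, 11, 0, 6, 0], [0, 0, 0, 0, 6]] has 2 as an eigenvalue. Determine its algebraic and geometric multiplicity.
The characteristic polynomial is (x - 6)^2(x - 2)^3, so the factor x - 2 appears with exponent 3: the algebraic multiplicity is 3.

rank(A - 2I) = 3, so the eigenspace has dimension 5 - 3 = 2: the geometric multiplicity is 2.

Since 2 < 3, A is not diagonalizable.

algebraic multiplicity 3, geometric multiplicity 2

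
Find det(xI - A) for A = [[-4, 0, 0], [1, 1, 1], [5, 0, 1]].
χ_A(x) = (x - 1)^2(x + 4)

xI - A = [[x + 4, 0, 0], [-1, x - 1, -1], [-5, 0, x - 1]].

Expanding det(xI - A) along the first row:
det(xI - A) = + (x + 4)·det([[x - 1, -1], [0, x - 1]]) - (0)·det([[-1, -1], [-5, x - 1]]) + (0)·det([[-1, x - 1], [-5, 0]]).

Evaluating gives χ_A(x) = x^3 + 2x^2 - 7x + 4 = (x - 1)^2(x + 4).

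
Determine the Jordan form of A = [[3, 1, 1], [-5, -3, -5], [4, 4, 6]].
The characteristic polynomial is det(xI - A) = (x - 2)^3, so the eigenvalues are 2 (algebraic multiplicity 3).

For λ = 2: rank(A - 2I) = 1, rank((A - 2I)^2) = 0. The eigenspace has dimension 3 - 1 = 2, so there are 2 Jordan blocks; the rank sequence gives block sizes [2, 1].

Assembling the blocks gives the Jordan form J above.

J = [[2, 1, 0], [0, 2, 0], [0, 0, 2]]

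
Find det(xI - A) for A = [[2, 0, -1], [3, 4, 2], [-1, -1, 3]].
xI - A = [[x - 2, 0, 1], [-3, x - 4, -2], [1, 1, x - 3]].

Expanding det(xI - A) along the first row:
det(xI - A) = + (x - 2)·det([[x - 4, -2], [1, x - 3]]) - (0)·det([[-3, -2], [1, x - 3]]) + (1)·det([[-3, x - 4], [1, 1]]).

Evaluating gives χ_A(x) = x^3 - 9x^2 + 27x - 27 = (x - 3)^3.

χ_A(x) = (x - 3)^3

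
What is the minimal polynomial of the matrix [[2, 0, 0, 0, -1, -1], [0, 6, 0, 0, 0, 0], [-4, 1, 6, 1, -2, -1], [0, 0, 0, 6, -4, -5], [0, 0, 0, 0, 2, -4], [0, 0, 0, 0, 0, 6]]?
m_A(x) = (x - 6)^3(x - 2)^2

The characteristic polynomial factors as (x - 6)^4(x - 2)^2. The minimal polynomial is ∏(x - λ)^{k_λ} where k_λ is the size of the largest Jordan block at λ.

For λ = 2: rank(A - 2I) = 5, and the largest Jordan block has size 2 (the smallest k with rank((A - 2I)^k) = rank((A - 2I)^(k+1))).
For λ = 6: rank(A - 6I) = 4, and the largest Jordan block has size 3 (the smallest k with rank((A - 6I)^k) = rank((A - 6I)^(k+1))).

So m_A(x) = (x - 6)^3(x - 2)^2.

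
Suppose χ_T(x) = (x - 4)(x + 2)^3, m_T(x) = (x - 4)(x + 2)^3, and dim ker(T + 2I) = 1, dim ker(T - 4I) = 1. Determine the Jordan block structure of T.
Jordan blocks: (-2, 3), (4, 1)

λ = -2: algebraic multiplicity 3 (exponent in χ_T), largest block size 3 (exponent in m_T), 1 block (geometric multiplicity). This forces block sizes [3].
λ = 4: algebraic multiplicity 1 (exponent in χ_T), largest block size 1 (exponent in m_T), 1 block (geometric multiplicity). This forces block sizes [1].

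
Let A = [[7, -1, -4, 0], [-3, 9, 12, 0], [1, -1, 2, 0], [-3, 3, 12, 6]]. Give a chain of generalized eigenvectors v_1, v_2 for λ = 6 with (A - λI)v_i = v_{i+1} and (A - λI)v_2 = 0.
v_1 = [[2, -1, 1, -1]]^T, v_2 = [[-1, 3, -1, 3]]^T

We seek v_1 ∈ ker((A - 6I)^2) \ ker(A - 6I), then set v_{i+1} = (A - 6I) v_i.

One such chain is v_1 = [[2, -1, 1, -1]]^T, v_2 = [[-1, 3, -1, 3]]^T. Check: (A - 6I) v_2 = [[0, 0, 0, 0]]^T = 0.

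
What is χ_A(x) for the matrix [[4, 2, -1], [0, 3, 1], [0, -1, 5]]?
xI - A = [[x - 4, -2, 1], [0, x - 3, -1], [0, 1, x - 5]].

Expanding det(xI - A) along the first row:
det(xI - A) = + (x - 4)·det([[x - 3, -1], [1, x - 5]]) - (-2)·det([[0, -1], [0, x - 5]]) + (1)·det([[0, x - 3], [0, 1]]).

Evaluating gives χ_A(x) = x^3 - 12x^2 + 48x - 64 = (x - 4)^3.

χ_A(x) = (x - 4)^3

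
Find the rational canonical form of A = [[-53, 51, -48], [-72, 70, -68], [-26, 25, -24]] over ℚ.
R = [[0, 0, 20], [1, 0, -6], [0, 1, -7]]

The invariant factors of A (the non-unit diagonal entries of the Smith normal form of xI - A over ℚ[x]) are (x + 5)(x^2 + 2x - 4), each dividing the next. The characteristic polynomial is their product, (x + 5)(x^2 + 2x - 4).

The rational canonical form is the block-diagonal matrix of companion matrices C(f_i):
R = [[0, 0, 20], [1, 0, -6], [0, 1, -7]].

Note the characteristic polynomial does not split into linear factors over ℚ, so A has no Jordan form over ℚ; the rational canonical form exists over any field.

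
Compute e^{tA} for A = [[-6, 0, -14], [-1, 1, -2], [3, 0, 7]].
A has Jordan form J = [[0, 0, 0], [0, 1, 0], [0, 0, 1]] with A = PJP^{-1}, so e^{tA} = P e^{tJ} P^{-1}.

For a Jordan block J_k(λ), e^{tJ_k(λ)} = e^{λt} · (I + tN + t^2 N^2/2! + ... + t^{k-1} N^{k-1}/(k-1)!) where N is the nilpotent superdiagonal part.

Assembling the blocks and conjugating back gives the entries of e^{tA} as shown above.

e^{tA} = [[7 - 6*e^{t}, 0, 14 - 14*e^{t}], [1 - e^{t}, e^{t}, 2 - 2*e^{t}], [3*e^{t} - 3, 0, 7*e^{t} - 6]]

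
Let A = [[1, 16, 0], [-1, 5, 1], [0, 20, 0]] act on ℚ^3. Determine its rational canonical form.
The invariant factors of A (the non-unit diagonal entries of the Smith normal form of xI - A over ℚ[x]) are (x - 5)(x^2 - x - 4), each dividing the next. The characteristic polynomial is their product, (x - 5)(x^2 - x - 4).

The rational canonical form is the block-diagonal matrix of companion matrices C(f_i):
R = [[0, 0, -20], [1, 0, -1], [0, 1, 6]].

Note the characteristic polynomial does not split into linear factors over ℚ, so A has no Jordan form over ℚ; the rational canonical form exists over any field.

R = [[0, 0, -20], [1, 0, -1], [0, 1, 6]]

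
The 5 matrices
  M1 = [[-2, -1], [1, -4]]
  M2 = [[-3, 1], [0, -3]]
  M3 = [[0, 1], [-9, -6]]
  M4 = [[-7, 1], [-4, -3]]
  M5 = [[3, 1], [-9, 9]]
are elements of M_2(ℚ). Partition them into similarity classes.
Characteristic polynomials: χ_{M1} = (x + 3)^2, χ_{M2} = (x + 3)^2, χ_{M3} = (x + 3)^2, χ_{M4} = (x + 5)^2, χ_{M5} = (x - 6)^2.

{M1, M2, M3}: invariant factors (x + 3)^2.

{M4}: invariant factors (x + 5)^2.

{M5}: invariant factors (x - 6)^2.

Matrices are similar if and only if their invariant-factor lists agree; the partition into similarity classes is {M1, M2, M3}, {M4}, {M5}.

3 classes: {M1, M2, M3}, {M4}, {M5}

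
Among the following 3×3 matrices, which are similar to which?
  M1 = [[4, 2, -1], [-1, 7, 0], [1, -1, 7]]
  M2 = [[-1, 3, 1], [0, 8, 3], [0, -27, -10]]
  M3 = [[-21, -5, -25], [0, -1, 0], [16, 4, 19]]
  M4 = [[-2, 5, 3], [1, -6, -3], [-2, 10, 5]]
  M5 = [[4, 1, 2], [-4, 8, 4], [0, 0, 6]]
Characteristic polynomials: χ_{M1} = (x - 6)^3, χ_{M2} = (x + 1)^3, χ_{M3} = (x + 1)^3, χ_{M4} = (x + 1)^3, χ_{M5} = (x - 6)^3.

{M1}: invariant factors (x - 6)^3.

{M2, M3, M4}: invariant factors x + 1, (x + 1)^2.

{M5}: invariant factors x - 6, (x - 6)^2.

Matrices are similar if and only if their invariant-factor lists agree; the partition into similarity classes is {M1}, {M2, M3, M4}, {M5}.

3 classes: {M1}, {M2, M3, M4}, {M5}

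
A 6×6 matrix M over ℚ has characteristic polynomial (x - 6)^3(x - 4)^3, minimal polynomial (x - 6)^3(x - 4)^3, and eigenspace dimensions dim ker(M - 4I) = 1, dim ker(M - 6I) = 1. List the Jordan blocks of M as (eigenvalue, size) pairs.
Jordan blocks: (4, 3), (6, 3)

λ = 4: algebraic multiplicity 3 (exponent in χ_M), largest block size 3 (exponent in m_M), 1 block (geometric multiplicity). This forces block sizes [3].
λ = 6: algebraic multiplicity 3 (exponent in χ_M), largest block size 3 (exponent in m_M), 1 block (geometric multiplicity). This forces block sizes [3].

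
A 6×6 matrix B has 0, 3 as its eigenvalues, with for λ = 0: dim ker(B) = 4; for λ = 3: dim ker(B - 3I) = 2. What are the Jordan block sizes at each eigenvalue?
Jordan blocks: (0, 1), (0, 1), (0, 1), (0, 1), (3, 1), (3, 1)

λ = 0: successive nullity increments [4] count blocks of size ≥ k; block sizes are [1, 1, 1, 1].
λ = 3: successive nullity increments [2] count blocks of size ≥ k; block sizes are [1, 1].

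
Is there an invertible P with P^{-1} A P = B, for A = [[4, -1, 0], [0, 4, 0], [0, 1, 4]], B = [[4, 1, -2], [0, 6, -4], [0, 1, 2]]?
Two matrices over a field are similar if and only if they have the same invariant factors.

Both A and B have characteristic polynomial (x - 4)^3 and minimal polynomial (x - 4)^2. Computing further, both have invariant factors x - 4, (x - 4)^2. Hence A and B are similar.

Yes.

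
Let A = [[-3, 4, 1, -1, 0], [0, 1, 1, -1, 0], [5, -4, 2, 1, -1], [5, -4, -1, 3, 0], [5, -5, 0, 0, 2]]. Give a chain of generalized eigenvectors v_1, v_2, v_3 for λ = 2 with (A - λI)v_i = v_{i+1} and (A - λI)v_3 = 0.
v_1 = [[0, 0, 1, 1, 0]]^T, v_2 = [[0, 0, 1, 0, 0]]^T, v_3 = [[1, 1, 0, -1, 0]]^T

We seek v_1 ∈ ker((A - 2I)^3) \ ker((A - 2I)^2), then set v_{i+1} = (A - 2I) v_i.

One such chain is v_1 = [[0, 0, 1, 1, 0]]^T, v_2 = [[0, 0, 1, 0, 0]]^T, v_3 = [[1, 1, 0, -1, 0]]^T. Check: (A - 2I) v_3 = [[0, 0, 0, 0, 0]]^T = 0.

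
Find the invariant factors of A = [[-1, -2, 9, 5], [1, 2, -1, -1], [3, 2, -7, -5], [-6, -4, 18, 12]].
x - 2, x(x - 2)^2

The Jordan structure of A has elementary divisors x, (x - 2)^2, (x - 2). Arranging the block sizes at each eigenvalue in decreasing order and taking row products gives the invariant factors.

Invariant factors (smallest first, each dividing the next): x - 2, x(x - 2)^2.

Check: the last factor x(x - 2)^2 is the minimal polynomial, and the product x(x - 2)^3 is the characteristic polynomial.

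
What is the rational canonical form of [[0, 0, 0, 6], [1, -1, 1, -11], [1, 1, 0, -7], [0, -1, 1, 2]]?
The invariant factors of A (the non-unit diagonal entries of the Smith normal form of xI - A over ℚ[x]) are (x - 2)(x - 1)^2(x + 3), each dividing the next. The characteristic polynomial is their product, (x - 2)(x - 1)^2(x + 3).

The rational canonical form is the block-diagonal matrix of companion matrices C(f_i):
R = [[0, 0, 0, 6], [1, 0, 0, -13], [0, 1, 0, 7], [0, 0, 1, 1]].

R = [[0, 0, 0, 6], [1, 0, 0, -13], [0, 1, 0, 7], [0, 0, 1, 1]]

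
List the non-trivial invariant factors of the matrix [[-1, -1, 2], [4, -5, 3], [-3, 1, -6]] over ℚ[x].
(x + 4)^3

The Jordan structure of A has elementary divisors (x + 4)^3. Arranging the block sizes at each eigenvalue in decreasing order and taking row products gives the invariant factors.

Invariant factors (smallest first, each dividing the next): (x + 4)^3.

Check: the last factor (x + 4)^3 is the minimal polynomial, and the product (x + 4)^3 is the characteristic polynomial.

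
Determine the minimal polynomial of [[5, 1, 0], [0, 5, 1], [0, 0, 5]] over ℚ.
The characteristic polynomial factors as (x - 5)^3. The minimal polynomial is ∏(x - λ)^{k_λ} where k_λ is the size of the largest Jordan block at λ.

For λ = 5: rank(A - 5I) = 2, and the largest Jordan block has size 3 (the smallest k with rank((A - 5I)^k) = rank((A - 5I)^(k+1))).

So m_A(x) = (x - 5)^3.

m_A(x) = (x - 5)^3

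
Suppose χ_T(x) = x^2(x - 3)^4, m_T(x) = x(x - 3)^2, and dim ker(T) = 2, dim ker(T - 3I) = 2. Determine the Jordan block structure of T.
λ = 0: algebraic multiplicity 2 (exponent in χ_T), largest block size 1 (exponent in m_T), 2 blocks (geometric multiplicity). These force block sizes [1, 1].
λ = 3: algebraic multiplicity 4 (exponent in χ_T), largest block size 2 (exponent in m_T), 2 blocks (geometric multiplicity). These force block sizes [2, 2].

Jordan blocks: (0, 1), (0, 1), (3, 2), (3, 2)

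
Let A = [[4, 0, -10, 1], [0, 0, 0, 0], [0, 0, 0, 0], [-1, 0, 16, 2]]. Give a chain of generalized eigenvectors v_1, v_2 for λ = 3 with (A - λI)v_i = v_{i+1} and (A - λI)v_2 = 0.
v_1 = [[-3, 0, 0, 4]]^T, v_2 = [[1, 0, 0, -1]]^T

We seek v_1 ∈ ker((A - 3I)^2) \ ker(A - 3I), then set v_{i+1} = (A - 3I) v_i.

One such chain is v_1 = [[-3, 0, 0, 4]]^T, v_2 = [[1, 0, 0, -1]]^T. Check: (A - 3I) v_2 = [[0, 0, 0, 0]]^T = 0.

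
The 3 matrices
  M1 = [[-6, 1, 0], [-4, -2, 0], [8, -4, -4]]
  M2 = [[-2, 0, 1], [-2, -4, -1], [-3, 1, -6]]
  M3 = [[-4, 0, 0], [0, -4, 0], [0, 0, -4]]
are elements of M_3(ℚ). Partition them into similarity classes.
3 classes: {M1}, {M2}, {M3}

Characteristic polynomials: χ_{M1} = (x + 4)^3, χ_{M2} = (x + 4)^3, χ_{M3} = (x + 4)^3.

{M1}: invariant factors x + 4, (x + 4)^2.

{M2}: invariant factors (x + 4)^3.

{M3}: invariant factors x + 4, x + 4, x + 4.

Matrices are similar if and only if their invariant-factor lists agree; the partition into similarity classes is {M1}, {M2}, {M3}.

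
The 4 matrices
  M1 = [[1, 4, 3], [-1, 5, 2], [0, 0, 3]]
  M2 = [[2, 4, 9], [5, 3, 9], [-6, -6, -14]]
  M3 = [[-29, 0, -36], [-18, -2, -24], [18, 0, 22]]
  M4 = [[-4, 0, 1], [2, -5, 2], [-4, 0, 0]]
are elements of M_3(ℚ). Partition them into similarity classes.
Characteristic polynomials: χ_{M1} = (x - 3)^3, χ_{M2} = (x + 2)^2(x + 5), χ_{M3} = (x + 2)^2(x + 5), χ_{M4} = (x + 2)^2(x + 5).

{M1}: invariant factors (x - 3)^3.

{M2, M4}: invariant factors (x + 2)^2(x + 5).

{M3}: invariant factors x + 2, (x + 2)(x + 5).

Matrices are similar if and only if their invariant-factor lists agree; the partition into similarity classes is {M1}, {M2, M4}, {M3}.

3 classes: {M1}, {M2, M4}, {M3}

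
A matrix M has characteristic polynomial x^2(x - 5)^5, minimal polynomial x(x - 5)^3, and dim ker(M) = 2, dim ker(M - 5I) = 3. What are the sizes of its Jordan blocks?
λ = 0: algebraic multiplicity 2 (exponent in χ_M), largest block size 1 (exponent in m_M), 2 blocks (geometric multiplicity). These force block sizes [1, 1].
λ = 5: algebraic multiplicity 5 (exponent in χ_M), largest block size 3 (exponent in m_M), 3 blocks (geometric multiplicity). These force block sizes [3, 1, 1].

Jordan blocks: (0, 1), (0, 1), (5, 3), (5, 1), (5, 1)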